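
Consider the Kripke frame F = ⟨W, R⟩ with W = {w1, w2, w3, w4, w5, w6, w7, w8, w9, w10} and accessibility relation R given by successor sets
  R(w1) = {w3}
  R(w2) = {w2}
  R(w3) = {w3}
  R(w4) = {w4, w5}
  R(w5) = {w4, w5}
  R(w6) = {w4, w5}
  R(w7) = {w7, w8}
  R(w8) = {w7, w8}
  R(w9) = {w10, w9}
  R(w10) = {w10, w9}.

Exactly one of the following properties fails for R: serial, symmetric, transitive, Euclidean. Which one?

symmetric

Serial: yes — every world has a successor (e.g. w1 R w3).
Symmetric: no — w1 R w3 but not w3 R w1.
Transitive: yes — every two-step R-path is closed by a direct edge.
Euclidean: yes — any two successors of a common world are R-related.
Only symmetric fails.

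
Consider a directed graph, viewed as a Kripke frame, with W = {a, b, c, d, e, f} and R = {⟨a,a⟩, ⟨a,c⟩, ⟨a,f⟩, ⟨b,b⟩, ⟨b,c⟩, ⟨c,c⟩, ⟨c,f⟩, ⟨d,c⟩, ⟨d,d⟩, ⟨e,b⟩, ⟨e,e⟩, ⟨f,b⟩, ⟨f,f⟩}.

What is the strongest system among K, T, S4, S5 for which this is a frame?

Reflexive (axiom T): yes — every world is R-related to itself.
Transitive (axiom 4): no — a R f and f R b, but not a R b.
Euclidean (axiom 5): no — a R f and a R c, but not f R c.
So F validates K, T; S4 would additionally require R to be transitive. The strongest is T.

T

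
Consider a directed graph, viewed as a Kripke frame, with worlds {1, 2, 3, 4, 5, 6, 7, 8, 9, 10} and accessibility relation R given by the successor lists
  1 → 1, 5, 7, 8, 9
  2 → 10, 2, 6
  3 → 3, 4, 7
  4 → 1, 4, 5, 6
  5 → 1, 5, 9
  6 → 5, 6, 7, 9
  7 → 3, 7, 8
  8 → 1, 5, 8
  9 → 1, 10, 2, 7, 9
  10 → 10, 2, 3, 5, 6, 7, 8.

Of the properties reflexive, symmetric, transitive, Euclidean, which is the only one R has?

Reflexive: yes — every world is R-related to itself.
Symmetric: no — 1 R 7 but not 7 R 1.
Transitive: no — 1 R 7 and 7 R 3, but not 1 R 3.
Euclidean: no — 1 R 5 and 1 R 7, but not 5 R 7.
Only reflexive holds.

reflexive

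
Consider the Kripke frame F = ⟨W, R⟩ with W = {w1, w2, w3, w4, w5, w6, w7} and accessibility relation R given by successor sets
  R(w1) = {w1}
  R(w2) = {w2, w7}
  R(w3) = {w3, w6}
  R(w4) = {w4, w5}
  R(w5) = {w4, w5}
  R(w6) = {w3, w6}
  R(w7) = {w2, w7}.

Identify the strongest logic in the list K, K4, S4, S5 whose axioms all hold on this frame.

Transitive (axiom 4): yes — every two-step R-path is closed by a direct edge.
Reflexive (axiom T): yes — every world is R-related to itself.
Euclidean (axiom 5): yes — any two successors of a common world are R-related.
So F validates K, K4, S4, S5. The strongest is S5.

S5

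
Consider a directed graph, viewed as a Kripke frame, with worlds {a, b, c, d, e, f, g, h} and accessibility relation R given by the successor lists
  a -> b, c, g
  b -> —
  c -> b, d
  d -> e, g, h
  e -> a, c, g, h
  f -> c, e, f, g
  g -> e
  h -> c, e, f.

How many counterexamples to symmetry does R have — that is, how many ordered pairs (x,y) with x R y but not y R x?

15

Enumerating: (a,b), (a,c), (a,g), (c,b), (c,d), (d,e), (d,g), (d,h), (e,a), (e,c), (f,c), (f,e), (f,g), (h,c), (h,f).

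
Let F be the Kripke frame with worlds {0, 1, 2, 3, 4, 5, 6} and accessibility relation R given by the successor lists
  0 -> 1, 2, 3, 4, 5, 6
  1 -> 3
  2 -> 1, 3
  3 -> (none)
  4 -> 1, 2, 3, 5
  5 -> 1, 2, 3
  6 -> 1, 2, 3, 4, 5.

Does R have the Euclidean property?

Euclidean: no — 0 R 1 and 0 R 2, but not 1 R 2.

No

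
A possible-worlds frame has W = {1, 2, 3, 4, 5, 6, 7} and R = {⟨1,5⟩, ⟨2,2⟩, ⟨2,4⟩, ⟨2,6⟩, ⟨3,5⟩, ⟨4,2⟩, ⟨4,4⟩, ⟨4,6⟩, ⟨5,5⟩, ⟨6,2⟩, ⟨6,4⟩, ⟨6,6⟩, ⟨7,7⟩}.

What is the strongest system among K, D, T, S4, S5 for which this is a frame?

Serial (axiom D): yes — every world has a successor (e.g. 1 R 5).
Reflexive (axiom T): no — 1 is not related to itself.
Transitive (axiom 4): yes — every two-step R-path is closed by a direct edge.
Euclidean (axiom 5): yes — any two successors of a common world are R-related.
So F validates K, D; T would additionally require R to be reflexive. The strongest is D.

D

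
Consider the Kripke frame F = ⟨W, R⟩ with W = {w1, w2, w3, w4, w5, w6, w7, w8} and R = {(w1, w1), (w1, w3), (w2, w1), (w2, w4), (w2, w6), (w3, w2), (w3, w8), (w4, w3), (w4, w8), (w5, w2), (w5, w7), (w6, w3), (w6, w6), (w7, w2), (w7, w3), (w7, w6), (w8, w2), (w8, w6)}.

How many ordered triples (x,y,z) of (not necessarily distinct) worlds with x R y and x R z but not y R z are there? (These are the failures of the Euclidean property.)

Enumerating: (w1,w3,w1), (w1,w3,w3), (w2,w1,w4), (w2,w1,w6), (w2,w4,w1), (w2,w4,w4), (w2,w4,w6), (w2,w6,w1), (w2,w6,w4), (w3,w2,w2), (w3,w2,w8), (w3,w8,w8), … and 15 more.
Total: 27.

27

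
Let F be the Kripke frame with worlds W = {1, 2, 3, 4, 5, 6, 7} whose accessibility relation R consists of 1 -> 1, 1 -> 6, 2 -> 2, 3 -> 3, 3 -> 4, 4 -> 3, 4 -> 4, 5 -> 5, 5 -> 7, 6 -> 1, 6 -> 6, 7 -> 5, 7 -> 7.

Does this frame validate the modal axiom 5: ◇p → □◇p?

By correspondence theory, 5 is valid on a frame iff R is Euclidean.
Euclidean: yes — any two successors of a common world are R-related.

Yes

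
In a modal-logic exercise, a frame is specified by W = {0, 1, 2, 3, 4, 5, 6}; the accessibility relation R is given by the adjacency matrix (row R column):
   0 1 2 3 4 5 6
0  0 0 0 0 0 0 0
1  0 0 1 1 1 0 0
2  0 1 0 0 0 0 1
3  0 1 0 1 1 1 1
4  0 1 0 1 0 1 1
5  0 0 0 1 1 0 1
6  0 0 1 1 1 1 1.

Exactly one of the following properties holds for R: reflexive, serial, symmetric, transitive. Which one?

symmetric

Reflexive: no — 0 is not related to itself.
Serial: no — 0 has no R-successor.
Symmetric: yes — every pair in R has its reverse in R.
Transitive: no — 1 R 2 and 2 R 6, but not 1 R 6.
Only symmetric holds.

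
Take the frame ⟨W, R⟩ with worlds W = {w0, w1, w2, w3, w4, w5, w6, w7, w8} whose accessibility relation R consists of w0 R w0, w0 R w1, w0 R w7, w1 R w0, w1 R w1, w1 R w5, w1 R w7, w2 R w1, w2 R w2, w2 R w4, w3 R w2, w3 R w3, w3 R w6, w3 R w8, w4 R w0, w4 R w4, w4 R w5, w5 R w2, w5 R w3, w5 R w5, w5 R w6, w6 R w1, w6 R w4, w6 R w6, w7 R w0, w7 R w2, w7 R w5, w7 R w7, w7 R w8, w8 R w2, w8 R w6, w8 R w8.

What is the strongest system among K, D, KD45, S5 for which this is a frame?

Serial (axiom D): yes — every world has a successor (e.g. w0 R w0).
Euclidean (axiom 5): no — w0 R w7 and w0 R w1, but not w7 R w1.
Transitive (axiom 4): no — w0 R w1 and w1 R w5, but not w0 R w5.
Reflexive (axiom T): yes — every world is R-related to itself.
So F validates K, D; KD45 would additionally require R to be Euclidean and transitive. The strongest is D.

D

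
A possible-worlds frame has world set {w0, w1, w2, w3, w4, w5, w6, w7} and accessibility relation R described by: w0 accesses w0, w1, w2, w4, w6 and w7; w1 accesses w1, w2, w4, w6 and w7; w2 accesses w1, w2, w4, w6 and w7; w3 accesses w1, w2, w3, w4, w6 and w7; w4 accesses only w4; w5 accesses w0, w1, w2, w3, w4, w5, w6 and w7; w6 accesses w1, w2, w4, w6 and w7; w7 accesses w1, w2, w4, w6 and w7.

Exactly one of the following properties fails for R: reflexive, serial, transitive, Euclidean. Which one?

Reflexive: yes — every world is R-related to itself.
Serial: yes — every world has a successor (e.g. w0 R w0).
Transitive: yes — every two-step R-path is closed by a direct edge.
Euclidean: no — w0 R w4 and w0 R w1, but not w4 R w1.
Only Euclidean fails.

Euclidean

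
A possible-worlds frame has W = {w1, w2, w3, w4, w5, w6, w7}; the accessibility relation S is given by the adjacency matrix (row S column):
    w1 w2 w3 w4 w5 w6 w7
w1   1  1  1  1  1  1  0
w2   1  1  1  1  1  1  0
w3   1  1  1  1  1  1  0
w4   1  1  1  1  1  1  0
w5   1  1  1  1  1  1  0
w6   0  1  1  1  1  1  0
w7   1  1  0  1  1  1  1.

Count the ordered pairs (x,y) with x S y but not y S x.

Enumerating: (w1,w6), (w7,w1), (w7,w2), (w7,w4), (w7,w5), (w7,w6).

6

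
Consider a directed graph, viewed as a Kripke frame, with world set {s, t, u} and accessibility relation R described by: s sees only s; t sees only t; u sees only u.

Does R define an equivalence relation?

Yes

Reflexive: yes — every world is R-related to itself.
Symmetric: yes — every pair in R has its reverse in R.
Transitive: yes — every two-step R-path is closed by a direct edge.
So R is an equivalence relation.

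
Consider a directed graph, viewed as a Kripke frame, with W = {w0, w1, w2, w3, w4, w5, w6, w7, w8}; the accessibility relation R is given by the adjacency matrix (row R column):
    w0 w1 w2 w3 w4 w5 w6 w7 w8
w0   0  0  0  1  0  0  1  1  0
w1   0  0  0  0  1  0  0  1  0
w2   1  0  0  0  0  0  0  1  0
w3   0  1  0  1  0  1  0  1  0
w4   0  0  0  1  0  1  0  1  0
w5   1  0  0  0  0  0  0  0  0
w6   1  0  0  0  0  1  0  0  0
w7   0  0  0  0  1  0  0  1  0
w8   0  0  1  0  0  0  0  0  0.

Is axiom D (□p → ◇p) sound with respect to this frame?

By correspondence theory, D is valid on a frame iff R is serial.
Serial: yes — every world has a successor (e.g. w0 R w3).

Yes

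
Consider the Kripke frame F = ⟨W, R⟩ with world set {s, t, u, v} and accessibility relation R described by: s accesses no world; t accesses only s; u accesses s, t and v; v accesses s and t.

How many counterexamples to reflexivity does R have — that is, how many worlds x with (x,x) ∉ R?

Enumerating: s, t, u, v.

4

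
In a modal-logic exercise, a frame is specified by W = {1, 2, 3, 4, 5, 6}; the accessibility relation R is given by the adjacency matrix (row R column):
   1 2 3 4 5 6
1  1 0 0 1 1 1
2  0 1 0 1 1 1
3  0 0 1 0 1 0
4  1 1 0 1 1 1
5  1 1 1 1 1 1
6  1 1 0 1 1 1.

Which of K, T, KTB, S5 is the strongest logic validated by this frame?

KTB

Reflexive (axiom T): yes — every world is R-related to itself.
Symmetric (axiom B): yes — every pair in R has its reverse in R.
Euclidean (axiom 5): no — 4 R 1 and 4 R 2, but not 1 R 2.
So F validates K, T, KTB; S5 would additionally require R to be Euclidean. The strongest is KTB.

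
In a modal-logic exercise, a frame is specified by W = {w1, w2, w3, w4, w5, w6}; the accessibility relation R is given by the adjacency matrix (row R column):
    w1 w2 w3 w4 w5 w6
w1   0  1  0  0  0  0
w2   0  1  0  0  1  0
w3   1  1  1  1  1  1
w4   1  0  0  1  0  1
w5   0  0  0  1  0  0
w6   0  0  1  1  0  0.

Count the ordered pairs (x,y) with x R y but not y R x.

Enumerating: (w1,w2), (w2,w5), (w3,w1), (w3,w2), (w3,w4), (w3,w5), (w4,w1), (w5,w4).

8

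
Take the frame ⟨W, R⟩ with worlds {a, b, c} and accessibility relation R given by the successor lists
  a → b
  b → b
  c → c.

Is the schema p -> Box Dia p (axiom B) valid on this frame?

No

By correspondence theory, B is valid on a frame iff R is symmetric.
Symmetric: no — a R b but not b R a.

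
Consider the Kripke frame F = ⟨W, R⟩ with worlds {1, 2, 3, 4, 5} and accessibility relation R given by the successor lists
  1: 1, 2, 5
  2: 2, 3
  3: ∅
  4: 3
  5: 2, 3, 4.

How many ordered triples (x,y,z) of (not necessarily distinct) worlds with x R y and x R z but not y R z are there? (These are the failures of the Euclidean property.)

Enumerating: (1,2,1), (1,2,5), (1,5,1), (1,5,5), (2,3,2), (2,3,3), (4,3,3), (5,2,4), (5,3,2), (5,3,3), (5,3,4), (5,4,2), (5,4,4).

13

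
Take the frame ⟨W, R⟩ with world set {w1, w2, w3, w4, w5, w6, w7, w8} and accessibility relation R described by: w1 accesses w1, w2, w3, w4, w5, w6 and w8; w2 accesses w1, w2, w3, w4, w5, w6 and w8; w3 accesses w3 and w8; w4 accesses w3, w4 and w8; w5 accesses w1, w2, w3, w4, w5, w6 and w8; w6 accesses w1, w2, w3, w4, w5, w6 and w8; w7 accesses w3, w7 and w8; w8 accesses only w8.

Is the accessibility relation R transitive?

Yes

Transitive: yes — every two-step R-path is closed by a direct edge.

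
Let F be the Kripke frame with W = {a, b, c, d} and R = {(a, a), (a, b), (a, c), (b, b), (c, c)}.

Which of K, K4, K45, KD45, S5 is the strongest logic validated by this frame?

K4

Transitive (axiom 4): yes — every two-step R-path is closed by a direct edge.
Euclidean (axiom 5): no — a R b and a R c, but not b R c.
Serial (axiom D): no — d has no R-successor.
Reflexive (axiom T): no — d is not related to itself.
So F validates K, K4; K45 would additionally require R to be Euclidean. The strongest is K4.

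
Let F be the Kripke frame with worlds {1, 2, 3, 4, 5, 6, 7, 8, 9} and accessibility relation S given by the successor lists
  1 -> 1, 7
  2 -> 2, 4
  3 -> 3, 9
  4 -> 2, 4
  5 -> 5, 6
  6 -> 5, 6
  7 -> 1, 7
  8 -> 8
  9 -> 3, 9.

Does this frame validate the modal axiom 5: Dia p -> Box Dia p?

Yes

By correspondence theory, 5 is valid on a frame iff S is Euclidean.
Euclidean: yes — any two successors of a common world are S-related.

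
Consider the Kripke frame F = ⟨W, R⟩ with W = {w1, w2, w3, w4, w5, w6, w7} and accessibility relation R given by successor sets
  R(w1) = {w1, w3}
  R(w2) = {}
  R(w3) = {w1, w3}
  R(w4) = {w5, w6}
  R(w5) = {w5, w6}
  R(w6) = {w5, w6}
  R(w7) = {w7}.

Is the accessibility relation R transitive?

Yes

Transitive: yes — every two-step R-path is closed by a direct edge.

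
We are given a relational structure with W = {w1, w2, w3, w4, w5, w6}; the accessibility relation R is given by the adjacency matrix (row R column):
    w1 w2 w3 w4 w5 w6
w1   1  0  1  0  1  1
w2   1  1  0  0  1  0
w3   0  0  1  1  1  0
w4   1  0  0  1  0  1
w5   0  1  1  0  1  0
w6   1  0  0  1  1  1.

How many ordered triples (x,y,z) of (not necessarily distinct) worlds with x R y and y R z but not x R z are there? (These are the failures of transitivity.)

17

Enumerating: (w1,w3,w4), (w1,w5,w2), (w1,w6,w4), (w2,w1,w3), (w2,w1,w6), (w2,w5,w3), (w3,w4,w1), (w3,w4,w6), (w3,w5,w2), (w4,w1,w3), (w4,w1,w5), (w4,w6,w5), (w5,w2,w1), (w5,w3,w4), (w6,w1,w3), (w6,w5,w2), (w6,w5,w3).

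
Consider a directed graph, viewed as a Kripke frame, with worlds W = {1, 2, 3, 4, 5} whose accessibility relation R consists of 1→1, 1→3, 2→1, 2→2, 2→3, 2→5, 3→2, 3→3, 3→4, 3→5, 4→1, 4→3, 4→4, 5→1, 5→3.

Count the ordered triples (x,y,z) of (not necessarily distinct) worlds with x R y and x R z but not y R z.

Enumerating: (1,3,1), (2,1,2), (2,1,5), (2,3,1), (2,5,2), (2,5,5), (3,2,4), (3,4,2), (3,4,5), (3,5,2), (3,5,4), (3,5,5), (4,1,4), (4,3,1), (5,3,1).

15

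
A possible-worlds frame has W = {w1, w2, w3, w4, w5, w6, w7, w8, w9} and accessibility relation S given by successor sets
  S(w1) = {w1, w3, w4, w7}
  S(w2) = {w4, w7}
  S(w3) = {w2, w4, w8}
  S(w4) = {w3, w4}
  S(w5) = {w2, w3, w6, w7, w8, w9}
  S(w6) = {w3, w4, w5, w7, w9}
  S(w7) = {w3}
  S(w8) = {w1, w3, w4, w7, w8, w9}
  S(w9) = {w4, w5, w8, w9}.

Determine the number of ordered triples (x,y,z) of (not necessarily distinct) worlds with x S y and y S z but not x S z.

39

Enumerating: (w1,w3,w2), (w1,w3,w8), (w2,w4,w3), (w2,w7,w3), (w3,w2,w7), (w3,w4,w3), (w3,w8,w1), (w3,w8,w3), (w3,w8,w7), (w3,w8,w9), (w4,w3,w2), (w4,w3,w8), … and 27 more.
Total: 39.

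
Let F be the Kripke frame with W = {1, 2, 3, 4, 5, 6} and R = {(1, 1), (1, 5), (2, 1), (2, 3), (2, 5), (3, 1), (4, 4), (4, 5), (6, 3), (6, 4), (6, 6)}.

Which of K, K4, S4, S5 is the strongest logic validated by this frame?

K

Transitive (axiom 4): no — 3 R 1 and 1 R 5, but not 3 R 5.
Reflexive (axiom T): no — 2 is not related to itself.
Euclidean (axiom 5): no — 2 R 1 and 2 R 3, but not 1 R 3.
So F validates K; K4 would additionally require R to be transitive. The strongest is K.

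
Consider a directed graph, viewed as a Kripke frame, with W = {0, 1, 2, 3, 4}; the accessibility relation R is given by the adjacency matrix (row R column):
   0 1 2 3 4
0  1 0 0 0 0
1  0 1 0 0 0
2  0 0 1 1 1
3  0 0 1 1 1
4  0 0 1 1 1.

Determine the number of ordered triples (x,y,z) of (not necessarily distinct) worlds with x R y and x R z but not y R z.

0

R is Euclidean; there are no such tuples.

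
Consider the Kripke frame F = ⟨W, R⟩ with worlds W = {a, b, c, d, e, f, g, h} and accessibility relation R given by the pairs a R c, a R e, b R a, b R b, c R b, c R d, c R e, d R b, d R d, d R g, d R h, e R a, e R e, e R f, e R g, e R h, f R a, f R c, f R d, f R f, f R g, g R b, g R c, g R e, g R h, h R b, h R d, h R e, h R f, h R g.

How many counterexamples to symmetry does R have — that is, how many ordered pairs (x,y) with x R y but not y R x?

Enumerating: (a,c), (b,a), (c,b), (c,d), (c,e), (d,b), (d,g), (e,f), (f,a), (f,c), (f,d), (f,g), (g,b), (g,c), (h,b), (h,f).

16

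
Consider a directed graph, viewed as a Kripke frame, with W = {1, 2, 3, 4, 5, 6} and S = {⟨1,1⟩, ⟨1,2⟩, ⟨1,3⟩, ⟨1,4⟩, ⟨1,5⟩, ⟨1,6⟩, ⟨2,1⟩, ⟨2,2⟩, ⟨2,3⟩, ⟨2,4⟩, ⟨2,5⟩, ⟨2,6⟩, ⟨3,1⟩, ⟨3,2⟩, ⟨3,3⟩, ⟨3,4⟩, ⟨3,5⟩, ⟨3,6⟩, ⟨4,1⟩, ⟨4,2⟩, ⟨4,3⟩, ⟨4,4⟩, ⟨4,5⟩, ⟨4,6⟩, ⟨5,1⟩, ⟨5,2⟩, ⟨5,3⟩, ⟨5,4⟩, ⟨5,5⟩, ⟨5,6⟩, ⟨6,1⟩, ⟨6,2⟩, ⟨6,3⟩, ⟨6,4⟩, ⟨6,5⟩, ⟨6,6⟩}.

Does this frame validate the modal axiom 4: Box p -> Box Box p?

Yes

By correspondence theory, 4 is valid on a frame iff S is transitive.
Transitive: yes — every two-step S-path is closed by a direct edge.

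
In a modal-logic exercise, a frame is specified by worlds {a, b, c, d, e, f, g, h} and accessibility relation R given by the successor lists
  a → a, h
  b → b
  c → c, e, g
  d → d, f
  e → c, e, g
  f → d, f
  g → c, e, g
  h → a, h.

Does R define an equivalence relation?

Yes

Reflexive: yes — every world is R-related to itself.
Symmetric: yes — every pair in R has its reverse in R.
Transitive: yes — every two-step R-path is closed by a direct edge.
So R is an equivalence relation.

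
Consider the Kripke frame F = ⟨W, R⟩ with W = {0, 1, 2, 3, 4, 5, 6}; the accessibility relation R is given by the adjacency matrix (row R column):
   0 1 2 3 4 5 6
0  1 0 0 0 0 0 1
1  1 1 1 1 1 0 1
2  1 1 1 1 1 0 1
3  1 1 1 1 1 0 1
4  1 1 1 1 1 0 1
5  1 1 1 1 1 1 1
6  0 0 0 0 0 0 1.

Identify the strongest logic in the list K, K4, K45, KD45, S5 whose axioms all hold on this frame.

Transitive (axiom 4): yes — every two-step R-path is closed by a direct edge.
Euclidean (axiom 5): no — 1 R 0 and 1 R 2, but not 0 R 2.
Serial (axiom D): yes — every world has a successor (e.g. 0 R 0).
Reflexive (axiom T): yes — every world is R-related to itself.
So F validates K, K4; K45 would additionally require R to be Euclidean. The strongest is K4.

K4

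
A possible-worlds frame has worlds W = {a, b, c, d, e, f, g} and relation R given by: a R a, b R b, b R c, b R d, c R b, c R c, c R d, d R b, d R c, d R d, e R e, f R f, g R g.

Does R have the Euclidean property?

Yes

Euclidean: yes — any two successors of a common world are R-related.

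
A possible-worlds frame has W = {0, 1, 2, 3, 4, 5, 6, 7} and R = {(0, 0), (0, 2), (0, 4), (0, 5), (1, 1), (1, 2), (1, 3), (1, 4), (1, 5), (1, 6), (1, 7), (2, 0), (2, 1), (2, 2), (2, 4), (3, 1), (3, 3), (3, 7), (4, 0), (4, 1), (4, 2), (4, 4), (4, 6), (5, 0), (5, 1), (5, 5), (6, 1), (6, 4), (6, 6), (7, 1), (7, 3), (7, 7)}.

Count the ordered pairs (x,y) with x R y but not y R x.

R is symmetric; there are no such tuples.

0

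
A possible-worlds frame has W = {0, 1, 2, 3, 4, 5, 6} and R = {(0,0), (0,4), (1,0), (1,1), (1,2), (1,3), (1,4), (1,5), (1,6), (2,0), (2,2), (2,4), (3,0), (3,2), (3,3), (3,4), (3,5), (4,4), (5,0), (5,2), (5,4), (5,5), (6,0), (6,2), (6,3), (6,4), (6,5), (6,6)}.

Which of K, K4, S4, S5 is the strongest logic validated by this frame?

Transitive (axiom 4): yes — every two-step R-path is closed by a direct edge.
Reflexive (axiom T): yes — every world is R-related to itself.
Euclidean (axiom 5): no — 1 R 0 and 1 R 2, but not 0 R 2.
So F validates K, K4, S4; S5 would additionally require R to be Euclidean. The strongest is S4.

S4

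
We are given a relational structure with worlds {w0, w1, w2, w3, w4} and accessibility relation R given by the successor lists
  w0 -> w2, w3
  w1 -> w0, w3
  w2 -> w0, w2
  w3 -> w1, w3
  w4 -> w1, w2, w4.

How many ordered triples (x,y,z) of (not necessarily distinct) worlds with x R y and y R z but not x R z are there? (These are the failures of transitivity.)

9

Enumerating: (w0,w2,w0), (w0,w3,w1), (w1,w0,w2), (w1,w3,w1), (w2,w0,w3), (w3,w1,w0), (w4,w1,w0), (w4,w1,w3), (w4,w2,w0).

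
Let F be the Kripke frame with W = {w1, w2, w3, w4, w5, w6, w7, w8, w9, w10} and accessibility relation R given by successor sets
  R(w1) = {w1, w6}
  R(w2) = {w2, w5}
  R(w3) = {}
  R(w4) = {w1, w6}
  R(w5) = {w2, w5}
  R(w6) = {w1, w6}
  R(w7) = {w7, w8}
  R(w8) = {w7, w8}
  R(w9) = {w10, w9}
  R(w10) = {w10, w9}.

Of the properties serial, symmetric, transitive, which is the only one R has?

Serial: no — w3 has no R-successor.
Symmetric: no — w4 R w1 but not w1 R w4.
Transitive: yes — every two-step R-path is closed by a direct edge.
Only transitive holds.

transitive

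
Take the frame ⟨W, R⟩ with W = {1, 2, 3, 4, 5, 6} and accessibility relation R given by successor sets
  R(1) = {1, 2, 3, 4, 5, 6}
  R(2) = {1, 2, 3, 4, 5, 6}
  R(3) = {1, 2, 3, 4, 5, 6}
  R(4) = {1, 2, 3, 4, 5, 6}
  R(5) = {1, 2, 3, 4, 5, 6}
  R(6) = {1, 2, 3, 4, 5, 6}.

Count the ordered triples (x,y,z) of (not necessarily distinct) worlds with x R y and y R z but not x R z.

R is transitive; there are no such tuples.

0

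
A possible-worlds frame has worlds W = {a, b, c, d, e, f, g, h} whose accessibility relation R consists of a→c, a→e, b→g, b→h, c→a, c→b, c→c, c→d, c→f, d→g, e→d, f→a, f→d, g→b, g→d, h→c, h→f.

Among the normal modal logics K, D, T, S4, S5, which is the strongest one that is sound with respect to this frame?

D

Serial (axiom D): yes — every world has a successor (e.g. a R c).
Reflexive (axiom T): no — a is not related to itself.
Transitive (axiom 4): no — a R c and c R b, but not a R b.
Euclidean (axiom 5): no — a R c and a R e, but not c R e.
So F validates K, D; T would additionally require R to be reflexive. The strongest is D.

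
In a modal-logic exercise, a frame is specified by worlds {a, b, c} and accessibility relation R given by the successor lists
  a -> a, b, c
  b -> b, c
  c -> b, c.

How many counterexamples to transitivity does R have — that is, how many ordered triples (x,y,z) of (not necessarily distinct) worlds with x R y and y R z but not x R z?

R is transitive; there are no such tuples.

0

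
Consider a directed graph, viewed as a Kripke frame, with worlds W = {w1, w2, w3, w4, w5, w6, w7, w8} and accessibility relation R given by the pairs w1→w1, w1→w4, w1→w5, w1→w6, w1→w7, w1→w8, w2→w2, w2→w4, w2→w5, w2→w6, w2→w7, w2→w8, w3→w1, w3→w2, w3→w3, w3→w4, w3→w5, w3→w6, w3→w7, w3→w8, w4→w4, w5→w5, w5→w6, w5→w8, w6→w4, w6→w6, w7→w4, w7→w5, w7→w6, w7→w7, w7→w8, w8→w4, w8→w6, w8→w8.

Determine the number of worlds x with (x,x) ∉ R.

0

R is reflexive; there are no such worlds.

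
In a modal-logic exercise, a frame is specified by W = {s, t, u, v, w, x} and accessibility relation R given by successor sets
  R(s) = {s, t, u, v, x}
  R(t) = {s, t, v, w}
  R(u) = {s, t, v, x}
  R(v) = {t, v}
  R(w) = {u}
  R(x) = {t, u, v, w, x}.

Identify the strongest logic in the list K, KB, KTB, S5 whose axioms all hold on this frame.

K

Symmetric (axiom B): no — s R v but not v R s.
Reflexive (axiom T): no — u is not related to itself.
Euclidean (axiom 5): no — s R t and s R u, but not t R u.
So F validates K; KB would additionally require R to be symmetric. The strongest is K.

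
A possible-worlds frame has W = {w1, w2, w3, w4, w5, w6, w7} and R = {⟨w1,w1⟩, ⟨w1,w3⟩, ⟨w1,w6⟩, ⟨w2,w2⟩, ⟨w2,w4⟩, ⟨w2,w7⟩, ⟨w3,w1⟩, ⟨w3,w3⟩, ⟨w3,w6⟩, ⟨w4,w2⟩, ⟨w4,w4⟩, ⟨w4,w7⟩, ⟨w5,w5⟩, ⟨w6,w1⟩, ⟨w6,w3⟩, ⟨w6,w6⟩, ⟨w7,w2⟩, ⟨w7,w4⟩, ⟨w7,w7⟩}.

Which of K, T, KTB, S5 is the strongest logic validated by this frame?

Reflexive (axiom T): yes — every world is R-related to itself.
Symmetric (axiom B): yes — every pair in R has its reverse in R.
Euclidean (axiom 5): yes — any two successors of a common world are R-related.
So F validates K, T, KTB, S5. The strongest is S5.

S5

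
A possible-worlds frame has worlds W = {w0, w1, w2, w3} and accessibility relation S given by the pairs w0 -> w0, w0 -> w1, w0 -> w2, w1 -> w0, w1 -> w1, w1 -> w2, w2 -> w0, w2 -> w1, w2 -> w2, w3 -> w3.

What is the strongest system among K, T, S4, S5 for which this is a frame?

Reflexive (axiom T): yes — every world is S-related to itself.
Transitive (axiom 4): yes — every two-step S-path is closed by a direct edge.
Euclidean (axiom 5): yes — any two successors of a common world are S-related.
So F validates K, T, S4, S5. The strongest is S5.

S5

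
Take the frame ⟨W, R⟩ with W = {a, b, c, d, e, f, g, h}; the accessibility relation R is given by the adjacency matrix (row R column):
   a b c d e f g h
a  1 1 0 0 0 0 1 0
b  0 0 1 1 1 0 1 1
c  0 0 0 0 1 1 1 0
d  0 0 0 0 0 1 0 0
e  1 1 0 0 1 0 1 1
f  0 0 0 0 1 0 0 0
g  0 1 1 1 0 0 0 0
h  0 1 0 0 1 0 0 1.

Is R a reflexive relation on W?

No

Reflexive: no — b is not related to itself.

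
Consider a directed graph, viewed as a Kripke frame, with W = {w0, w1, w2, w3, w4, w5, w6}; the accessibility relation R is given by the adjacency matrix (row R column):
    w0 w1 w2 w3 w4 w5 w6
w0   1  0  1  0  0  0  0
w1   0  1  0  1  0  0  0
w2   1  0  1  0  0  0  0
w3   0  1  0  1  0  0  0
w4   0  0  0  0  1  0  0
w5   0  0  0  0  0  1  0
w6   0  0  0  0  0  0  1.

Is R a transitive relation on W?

Transitive: yes — every two-step R-path is closed by a direct edge.

Yes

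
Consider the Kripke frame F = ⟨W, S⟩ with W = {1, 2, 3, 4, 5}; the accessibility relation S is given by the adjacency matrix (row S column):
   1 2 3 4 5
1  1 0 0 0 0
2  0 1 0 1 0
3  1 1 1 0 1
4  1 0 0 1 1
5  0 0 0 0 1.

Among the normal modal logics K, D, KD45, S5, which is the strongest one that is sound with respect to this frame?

Serial (axiom D): yes — every world has a successor (e.g. 1 S 1).
Euclidean (axiom 5): no — 3 S 1 and 3 S 2, but not 1 S 2.
Transitive (axiom 4): no — 2 S 4 and 4 S 1, but not 2 S 1.
Reflexive (axiom T): yes — every world is S-related to itself.
So F validates K, D; KD45 would additionally require S to be Euclidean and transitive. The strongest is D.

D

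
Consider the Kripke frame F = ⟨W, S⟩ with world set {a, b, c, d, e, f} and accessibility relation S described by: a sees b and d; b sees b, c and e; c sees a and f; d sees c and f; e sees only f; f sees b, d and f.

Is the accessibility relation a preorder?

No

Reflexive: no — a is not related to itself.
Transitive: no — a S b and b S c, but not a S c.
So S is not a preorder.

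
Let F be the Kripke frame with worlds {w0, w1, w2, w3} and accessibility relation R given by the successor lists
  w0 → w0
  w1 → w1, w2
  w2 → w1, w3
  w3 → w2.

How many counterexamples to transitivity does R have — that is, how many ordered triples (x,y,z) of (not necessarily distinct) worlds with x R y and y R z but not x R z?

Enumerating: (w1,w2,w3), (w2,w1,w2), (w2,w3,w2), (w3,w2,w1), (w3,w2,w3).

5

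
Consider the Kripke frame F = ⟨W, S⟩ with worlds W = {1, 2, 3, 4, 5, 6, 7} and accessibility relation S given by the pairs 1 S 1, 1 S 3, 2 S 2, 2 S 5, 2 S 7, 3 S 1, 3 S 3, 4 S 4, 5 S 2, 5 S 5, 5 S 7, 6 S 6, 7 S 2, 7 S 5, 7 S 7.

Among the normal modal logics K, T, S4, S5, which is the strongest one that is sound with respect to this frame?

S5

Reflexive (axiom T): yes — every world is S-related to itself.
Transitive (axiom 4): yes — every two-step S-path is closed by a direct edge.
Euclidean (axiom 5): yes — any two successors of a common world are S-related.
So F validates K, T, S4, S5. The strongest is S5.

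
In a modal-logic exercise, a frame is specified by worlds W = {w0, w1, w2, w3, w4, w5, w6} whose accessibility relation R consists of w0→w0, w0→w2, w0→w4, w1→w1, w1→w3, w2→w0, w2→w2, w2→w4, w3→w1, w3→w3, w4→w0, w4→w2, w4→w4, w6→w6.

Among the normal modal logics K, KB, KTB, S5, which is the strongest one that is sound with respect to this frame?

Symmetric (axiom B): yes — every pair in R has its reverse in R.
Reflexive (axiom T): no — w5 is not related to itself.
Euclidean (axiom 5): yes — any two successors of a common world are R-related.
So F validates K, KB; KTB would additionally require R to be reflexive. The strongest is KB.

KB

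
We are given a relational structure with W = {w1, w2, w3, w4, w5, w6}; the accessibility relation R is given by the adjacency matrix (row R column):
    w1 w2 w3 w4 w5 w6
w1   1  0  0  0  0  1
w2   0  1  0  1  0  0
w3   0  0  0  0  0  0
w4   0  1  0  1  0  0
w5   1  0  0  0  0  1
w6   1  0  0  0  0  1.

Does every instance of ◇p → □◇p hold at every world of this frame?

Yes

By correspondence theory, 5 is valid on a frame iff R is Euclidean.
Euclidean: yes — any two successors of a common world are R-related.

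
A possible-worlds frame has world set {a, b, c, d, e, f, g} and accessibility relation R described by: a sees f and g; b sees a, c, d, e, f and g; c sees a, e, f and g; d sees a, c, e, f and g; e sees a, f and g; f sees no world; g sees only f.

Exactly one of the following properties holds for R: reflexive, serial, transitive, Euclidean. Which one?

transitive

Reflexive: no — a is not related to itself.
Serial: no — f has no R-successor.
Transitive: yes — every two-step R-path is closed by a direct edge.
Euclidean: no — a R f and a R g, but not f R g.
Only transitive holds.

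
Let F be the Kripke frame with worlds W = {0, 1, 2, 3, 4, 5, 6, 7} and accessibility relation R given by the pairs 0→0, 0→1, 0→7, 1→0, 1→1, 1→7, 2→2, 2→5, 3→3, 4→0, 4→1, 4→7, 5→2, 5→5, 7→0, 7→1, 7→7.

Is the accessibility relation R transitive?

Transitive: yes — every two-step R-path is closed by a direct edge.

Yes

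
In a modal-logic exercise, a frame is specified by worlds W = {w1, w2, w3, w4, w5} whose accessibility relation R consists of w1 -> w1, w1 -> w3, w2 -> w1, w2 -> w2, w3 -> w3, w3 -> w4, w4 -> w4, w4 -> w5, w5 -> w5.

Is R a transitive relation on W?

Transitive: no — w1 R w3 and w3 R w4, but not w1 R w4.

No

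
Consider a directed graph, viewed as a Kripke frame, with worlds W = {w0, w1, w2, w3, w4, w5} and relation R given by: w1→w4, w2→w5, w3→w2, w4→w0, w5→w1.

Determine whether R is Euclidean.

No

Euclidean: no — w1 R w4 and w1 R w4, but not w4 R w4.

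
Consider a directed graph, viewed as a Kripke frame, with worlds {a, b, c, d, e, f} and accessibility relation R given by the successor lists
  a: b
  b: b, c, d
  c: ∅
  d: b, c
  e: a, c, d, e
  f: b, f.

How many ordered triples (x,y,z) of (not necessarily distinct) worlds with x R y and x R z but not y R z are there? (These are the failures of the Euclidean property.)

18

Enumerating: (b,c,b), (b,c,c), (b,c,d), (b,d,d), (d,c,b), (d,c,c), (e,a,a), (e,a,c), (e,a,d), (e,a,e), (e,c,a), (e,c,c), (e,c,d), (e,c,e), (e,d,a), (e,d,d), (e,d,e), (f,b,f).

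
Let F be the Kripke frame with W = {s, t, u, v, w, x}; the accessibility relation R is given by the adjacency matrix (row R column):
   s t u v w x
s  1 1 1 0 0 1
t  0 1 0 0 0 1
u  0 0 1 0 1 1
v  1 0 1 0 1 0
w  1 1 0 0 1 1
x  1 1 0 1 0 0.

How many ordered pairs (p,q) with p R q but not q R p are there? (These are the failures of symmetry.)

11

Enumerating: (s,t), (s,u), (u,w), (u,x), (v,s), (v,u), (v,w), (w,s), (w,t), (w,x), (x,v).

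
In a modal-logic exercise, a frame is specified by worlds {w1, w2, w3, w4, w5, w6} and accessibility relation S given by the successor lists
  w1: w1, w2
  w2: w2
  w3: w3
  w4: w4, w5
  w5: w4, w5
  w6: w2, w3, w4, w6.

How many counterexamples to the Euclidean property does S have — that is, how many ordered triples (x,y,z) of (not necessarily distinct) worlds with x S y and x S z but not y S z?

10

Enumerating: (w1,w2,w1), (w6,w2,w3), (w6,w2,w4), (w6,w2,w6), (w6,w3,w2), (w6,w3,w4), (w6,w3,w6), (w6,w4,w2), (w6,w4,w3), (w6,w4,w6).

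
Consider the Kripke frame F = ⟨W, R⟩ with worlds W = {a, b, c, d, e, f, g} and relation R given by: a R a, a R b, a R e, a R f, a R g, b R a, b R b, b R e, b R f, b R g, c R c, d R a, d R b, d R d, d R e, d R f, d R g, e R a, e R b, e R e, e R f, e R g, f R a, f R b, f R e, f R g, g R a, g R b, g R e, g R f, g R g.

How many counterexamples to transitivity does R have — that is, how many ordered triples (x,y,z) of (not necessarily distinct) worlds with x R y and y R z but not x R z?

4

Enumerating: (f,a,f), (f,b,f), (f,e,f), (f,g,f).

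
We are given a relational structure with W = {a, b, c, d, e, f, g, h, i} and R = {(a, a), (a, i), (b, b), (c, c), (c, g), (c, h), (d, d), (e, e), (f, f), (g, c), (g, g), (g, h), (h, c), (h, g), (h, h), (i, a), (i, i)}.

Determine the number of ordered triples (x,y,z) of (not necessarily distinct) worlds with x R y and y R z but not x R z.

0

R is transitive; there are no such tuples.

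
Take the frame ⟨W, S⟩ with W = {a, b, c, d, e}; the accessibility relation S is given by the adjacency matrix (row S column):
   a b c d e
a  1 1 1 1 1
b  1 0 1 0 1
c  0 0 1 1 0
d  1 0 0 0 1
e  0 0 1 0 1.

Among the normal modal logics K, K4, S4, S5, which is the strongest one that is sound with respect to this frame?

K

Transitive (axiom 4): no — b S a and a S d, but not b S d.
Reflexive (axiom T): no — b is not related to itself.
Euclidean (axiom 5): no — a S b and a S d, but not b S d.
So F validates K; K4 would additionally require S to be transitive. The strongest is K.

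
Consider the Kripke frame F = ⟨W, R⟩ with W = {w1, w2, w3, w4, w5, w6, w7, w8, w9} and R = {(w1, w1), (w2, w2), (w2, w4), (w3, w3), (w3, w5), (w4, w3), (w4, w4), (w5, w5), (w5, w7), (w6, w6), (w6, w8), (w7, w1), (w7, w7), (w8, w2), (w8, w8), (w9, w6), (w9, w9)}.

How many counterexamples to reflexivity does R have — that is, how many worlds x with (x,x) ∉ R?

0

R is reflexive; there are no such worlds.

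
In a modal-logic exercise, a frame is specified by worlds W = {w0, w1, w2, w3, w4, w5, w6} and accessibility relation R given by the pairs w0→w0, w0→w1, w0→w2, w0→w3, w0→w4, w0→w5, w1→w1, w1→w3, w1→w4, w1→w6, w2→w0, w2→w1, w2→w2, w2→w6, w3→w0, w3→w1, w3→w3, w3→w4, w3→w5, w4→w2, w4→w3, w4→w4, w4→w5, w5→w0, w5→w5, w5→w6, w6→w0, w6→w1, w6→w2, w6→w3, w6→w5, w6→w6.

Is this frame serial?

Serial: yes — every world has a successor (e.g. w0 R w0).

Yes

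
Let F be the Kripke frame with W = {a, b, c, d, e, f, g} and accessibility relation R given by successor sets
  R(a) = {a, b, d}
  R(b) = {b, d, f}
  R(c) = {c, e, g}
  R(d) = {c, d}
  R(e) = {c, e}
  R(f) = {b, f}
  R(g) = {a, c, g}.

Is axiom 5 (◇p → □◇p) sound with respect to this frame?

Axiom 5 corresponds to the accessibility relation being Euclidean.
Euclidean: no — a R d and a R b, but not d R b.

No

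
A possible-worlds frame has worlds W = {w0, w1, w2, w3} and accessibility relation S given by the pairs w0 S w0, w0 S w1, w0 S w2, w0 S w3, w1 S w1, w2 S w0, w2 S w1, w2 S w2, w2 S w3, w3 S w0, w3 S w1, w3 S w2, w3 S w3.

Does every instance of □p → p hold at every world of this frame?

Yes

By correspondence theory, T is valid on a frame iff S is reflexive.
Reflexive: yes — every world is S-related to itself.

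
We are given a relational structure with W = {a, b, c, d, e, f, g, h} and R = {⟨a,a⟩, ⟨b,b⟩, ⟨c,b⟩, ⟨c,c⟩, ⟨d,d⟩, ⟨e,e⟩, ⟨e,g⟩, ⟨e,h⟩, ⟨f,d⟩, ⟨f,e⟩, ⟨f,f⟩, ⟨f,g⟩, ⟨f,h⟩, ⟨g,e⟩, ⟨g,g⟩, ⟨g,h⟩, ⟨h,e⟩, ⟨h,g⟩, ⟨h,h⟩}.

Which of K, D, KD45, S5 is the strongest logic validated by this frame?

Serial (axiom D): yes — every world has a successor (e.g. a R a).
Euclidean (axiom 5): no — f R d and f R e, but not d R e.
Transitive (axiom 4): yes — every two-step R-path is closed by a direct edge.
Reflexive (axiom T): yes — every world is R-related to itself.
So F validates K, D; KD45 would additionally require R to be Euclidean. The strongest is D.

D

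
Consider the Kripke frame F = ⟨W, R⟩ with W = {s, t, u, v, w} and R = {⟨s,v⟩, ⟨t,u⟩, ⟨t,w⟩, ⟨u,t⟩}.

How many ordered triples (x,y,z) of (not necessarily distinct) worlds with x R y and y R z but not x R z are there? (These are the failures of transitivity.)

Enumerating: (t,u,t), (u,t,u), (u,t,w).

3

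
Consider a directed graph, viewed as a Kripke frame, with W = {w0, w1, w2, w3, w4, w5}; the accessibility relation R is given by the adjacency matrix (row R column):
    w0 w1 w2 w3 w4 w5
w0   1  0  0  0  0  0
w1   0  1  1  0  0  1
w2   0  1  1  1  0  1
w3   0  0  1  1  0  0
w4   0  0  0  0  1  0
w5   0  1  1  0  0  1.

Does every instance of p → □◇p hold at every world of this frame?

Axiom B corresponds to the accessibility relation being symmetric.
Symmetric: yes — every pair in R has its reverse in R.

Yes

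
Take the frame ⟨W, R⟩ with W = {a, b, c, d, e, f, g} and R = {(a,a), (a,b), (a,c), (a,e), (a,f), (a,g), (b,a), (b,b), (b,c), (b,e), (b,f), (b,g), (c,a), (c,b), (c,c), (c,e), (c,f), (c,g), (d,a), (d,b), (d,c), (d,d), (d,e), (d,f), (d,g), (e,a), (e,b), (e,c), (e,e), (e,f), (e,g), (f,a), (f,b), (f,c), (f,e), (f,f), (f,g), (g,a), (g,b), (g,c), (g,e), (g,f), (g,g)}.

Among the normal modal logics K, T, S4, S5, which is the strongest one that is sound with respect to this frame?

Reflexive (axiom T): yes — every world is R-related to itself.
Transitive (axiom 4): yes — every two-step R-path is closed by a direct edge.
Euclidean (axiom 5): no — d R a and d R d, but not a R d.
So F validates K, T, S4; S5 would additionally require R to be Euclidean. The strongest is S4.

S4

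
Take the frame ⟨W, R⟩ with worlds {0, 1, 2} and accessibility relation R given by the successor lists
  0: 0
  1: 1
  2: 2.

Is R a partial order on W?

Reflexive: yes — every world is R-related to itself.
Transitive: yes — every two-step R-path is closed by a direct edge.
Antisymmetric: yes — no distinct pair is related both ways.
So R is a partial order.

Yes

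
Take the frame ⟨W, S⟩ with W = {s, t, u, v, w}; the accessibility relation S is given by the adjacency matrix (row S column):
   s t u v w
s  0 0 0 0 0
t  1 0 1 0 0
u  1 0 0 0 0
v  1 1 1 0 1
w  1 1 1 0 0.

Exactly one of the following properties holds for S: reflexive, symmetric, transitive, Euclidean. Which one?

Reflexive: no — s is not related to itself.
Symmetric: no — t S s but not s S t.
Transitive: yes — every two-step S-path is closed by a direct edge.
Euclidean: no — t S s and t S u, but not s S u.
Only transitive holds.

transitive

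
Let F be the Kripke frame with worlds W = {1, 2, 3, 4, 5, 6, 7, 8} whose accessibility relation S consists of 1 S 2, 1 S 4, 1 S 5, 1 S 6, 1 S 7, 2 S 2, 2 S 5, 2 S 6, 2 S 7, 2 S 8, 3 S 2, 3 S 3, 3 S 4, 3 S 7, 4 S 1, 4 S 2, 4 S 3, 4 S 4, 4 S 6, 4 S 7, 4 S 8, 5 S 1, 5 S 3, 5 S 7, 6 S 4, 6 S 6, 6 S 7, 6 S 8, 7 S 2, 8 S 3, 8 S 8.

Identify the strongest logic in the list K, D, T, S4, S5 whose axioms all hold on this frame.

D

Serial (axiom D): yes — every world has a successor (e.g. 1 S 2).
Reflexive (axiom T): no — 1 is not related to itself.
Transitive (axiom 4): no — 1 S 2 and 2 S 8, but not 1 S 8.
Euclidean (axiom 5): no — 1 S 2 and 1 S 4, but not 2 S 4.
So F validates K, D; T would additionally require S to be reflexive. The strongest is D.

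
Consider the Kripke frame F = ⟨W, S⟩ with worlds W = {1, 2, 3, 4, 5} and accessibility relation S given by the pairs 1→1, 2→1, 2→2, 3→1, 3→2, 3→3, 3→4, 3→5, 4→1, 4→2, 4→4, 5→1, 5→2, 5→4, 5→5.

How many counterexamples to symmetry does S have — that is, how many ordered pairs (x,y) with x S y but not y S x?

10

Enumerating: (2,1), (3,1), (3,2), (3,4), (3,5), (4,1), (4,2), (5,1), (5,2), (5,4).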